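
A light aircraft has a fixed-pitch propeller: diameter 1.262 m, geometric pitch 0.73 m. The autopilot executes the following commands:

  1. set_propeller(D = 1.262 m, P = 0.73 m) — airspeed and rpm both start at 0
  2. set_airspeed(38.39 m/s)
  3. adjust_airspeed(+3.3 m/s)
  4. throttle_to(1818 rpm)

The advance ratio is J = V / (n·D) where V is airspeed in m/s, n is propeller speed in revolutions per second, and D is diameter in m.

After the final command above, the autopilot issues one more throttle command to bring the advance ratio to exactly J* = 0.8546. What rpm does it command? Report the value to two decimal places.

rpm = 2319.32

set_propeller: D = 1.262 m, P = 0.73 m (p = P/D = 0.578447); state ← (V=0, rpm=0)
set_airspeed(38.39): V ← 38.39 m/s
adjust_airspeed(+3.3): V ← 38.39 +3.3 = 41.69 m/s
throttle_to(1818): rpm ← 1818
final state: V = 41.69 m/s, rpm = 1818 → n = rpm/60 = 30.300000 rev/s
target J* = 0.8546; solve J* = V/(n·D) for n: n = V/(J*·D) = 41.69/(0.8546 × 1.262) = 38.655354 rev/s
rpm = 60·n = 2319.321223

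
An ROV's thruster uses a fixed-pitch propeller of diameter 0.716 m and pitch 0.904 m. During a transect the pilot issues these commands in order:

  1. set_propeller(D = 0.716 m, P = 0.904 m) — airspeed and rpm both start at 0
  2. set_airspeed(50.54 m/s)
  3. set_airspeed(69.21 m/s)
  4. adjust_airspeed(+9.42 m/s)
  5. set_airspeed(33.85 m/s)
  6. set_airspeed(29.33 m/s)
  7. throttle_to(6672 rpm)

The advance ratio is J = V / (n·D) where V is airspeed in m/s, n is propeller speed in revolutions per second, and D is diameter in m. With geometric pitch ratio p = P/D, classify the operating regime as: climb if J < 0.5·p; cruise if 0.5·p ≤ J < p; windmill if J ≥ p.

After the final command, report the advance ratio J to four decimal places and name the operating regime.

J = 0.3684, regime = climb

set_propeller: D = 0.716 m, P = 0.904 m (p = P/D = 1.262570); state ← (V=0, rpm=0)
set_airspeed(50.54): V ← 50.54 m/s
set_airspeed(69.21): V ← 69.21 m/s
adjust_airspeed(+9.42): V ← 69.21 +9.42 = 78.63 m/s
set_airspeed(33.85): V ← 33.85 m/s
set_airspeed(29.33): V ← 29.33 m/s
throttle_to(6672): rpm ← 6672
final state: V = 29.33 m/s, rpm = 6672 → n = rpm/60 = 111.200000 rev/s
J = V / (n·D) = 29.33 / (111.200000 × 0.716) = 0.368378
regime bands: climb J<0.6313 | cruise [0.6313, 1.2626) | windmill J≥1.2626
J = 0.3684 → climb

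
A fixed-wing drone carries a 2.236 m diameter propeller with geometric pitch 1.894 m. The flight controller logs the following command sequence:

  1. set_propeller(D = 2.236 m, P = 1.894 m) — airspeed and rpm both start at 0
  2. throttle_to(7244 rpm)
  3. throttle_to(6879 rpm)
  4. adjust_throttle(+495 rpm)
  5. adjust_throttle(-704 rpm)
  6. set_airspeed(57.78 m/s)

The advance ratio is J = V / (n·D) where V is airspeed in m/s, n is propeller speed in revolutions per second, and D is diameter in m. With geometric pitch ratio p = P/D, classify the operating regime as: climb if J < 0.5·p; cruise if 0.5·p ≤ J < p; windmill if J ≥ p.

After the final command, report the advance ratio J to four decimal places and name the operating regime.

set_propeller: D = 2.236 m, P = 1.894 m (p = P/D = 0.847048); state ← (V=0, rpm=0)
throttle_to(7244): rpm ← 7244
throttle_to(6879): rpm ← 6879
adjust_throttle(+495): rpm ← 6879 +495 = 7374
adjust_throttle(-704): rpm ← 7374 -704 = 6670
set_airspeed(57.78): V ← 57.78 m/s
final state: V = 57.78 m/s, rpm = 6670 → n = rpm/60 = 111.166667 rev/s
J = V / (n·D) = 57.78 / (111.166667 × 2.236) = 0.232451
regime bands: climb J<0.4235 | cruise [0.4235, 0.8470) | windmill J≥0.8470
J = 0.2325 → climb

J = 0.2325, regime = climb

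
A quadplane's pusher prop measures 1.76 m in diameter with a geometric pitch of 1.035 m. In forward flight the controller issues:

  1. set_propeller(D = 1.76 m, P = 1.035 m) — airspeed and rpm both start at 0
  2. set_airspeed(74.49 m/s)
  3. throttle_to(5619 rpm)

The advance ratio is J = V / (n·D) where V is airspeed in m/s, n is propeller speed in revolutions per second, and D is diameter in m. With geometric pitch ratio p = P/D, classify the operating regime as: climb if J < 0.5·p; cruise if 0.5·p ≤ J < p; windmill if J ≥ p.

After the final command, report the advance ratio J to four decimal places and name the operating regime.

J = 0.4519, regime = cruise

set_propeller: D = 1.76 m, P = 1.035 m (p = P/D = 0.588068); state ← (V=0, rpm=0)
set_airspeed(74.49): V ← 74.49 m/s
throttle_to(5619): rpm ← 5619
final state: V = 74.49 m/s, rpm = 5619 → n = rpm/60 = 93.650000 rev/s
J = V / (n·D) = 74.49 / (93.650000 × 1.76) = 0.451937
regime bands: climb J<0.2940 | cruise [0.2940, 0.5881) | windmill J≥0.5881
J = 0.4519 → cruise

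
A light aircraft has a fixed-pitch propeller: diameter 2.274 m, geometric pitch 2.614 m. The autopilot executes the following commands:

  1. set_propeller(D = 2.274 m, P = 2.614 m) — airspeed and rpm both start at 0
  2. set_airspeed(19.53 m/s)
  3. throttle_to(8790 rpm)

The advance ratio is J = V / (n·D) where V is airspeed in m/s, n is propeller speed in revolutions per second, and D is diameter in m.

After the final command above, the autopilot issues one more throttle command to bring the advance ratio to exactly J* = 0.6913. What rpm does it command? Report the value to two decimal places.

set_propeller: D = 2.274 m, P = 2.614 m (p = P/D = 1.149516); state ← (V=0, rpm=0)
set_airspeed(19.53): V ← 19.53 m/s
throttle_to(8790): rpm ← 8790
final state: V = 19.53 m/s, rpm = 8790 → n = rpm/60 = 146.500000 rev/s
target J* = 0.6913; solve J* = V/(n·D) for n: n = V/(J*·D) = 19.53/(0.6913 × 2.274) = 12.423536 rev/s
rpm = 60·n = 745.412166

rpm = 745.41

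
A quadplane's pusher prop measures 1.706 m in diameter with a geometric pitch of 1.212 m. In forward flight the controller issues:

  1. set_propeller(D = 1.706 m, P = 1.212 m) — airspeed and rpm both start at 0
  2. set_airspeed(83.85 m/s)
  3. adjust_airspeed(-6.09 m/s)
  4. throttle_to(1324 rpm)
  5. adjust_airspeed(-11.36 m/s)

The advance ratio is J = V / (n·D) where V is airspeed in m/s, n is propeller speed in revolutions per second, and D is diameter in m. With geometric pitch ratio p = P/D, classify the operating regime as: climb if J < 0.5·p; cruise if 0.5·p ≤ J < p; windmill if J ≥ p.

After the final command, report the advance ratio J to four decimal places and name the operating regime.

set_propeller: D = 1.706 m, P = 1.212 m (p = P/D = 0.710434); state ← (V=0, rpm=0)
set_airspeed(83.85): V ← 83.85 m/s
adjust_airspeed(-6.09): V ← 83.85 -6.09 = 77.76 m/s
throttle_to(1324): rpm ← 1324
adjust_airspeed(-11.36): V ← 77.76 -11.36 = 66.4 m/s
final state: V = 66.4 m/s, rpm = 1324 → n = rpm/60 = 22.066667 rev/s
J = V / (n·D) = 66.4 / (22.066667 × 1.706) = 1.763812
regime bands: climb J<0.3552 | cruise [0.3552, 0.7104) | windmill J≥0.7104
J = 1.7638 → windmill

J = 1.7638, regime = windmill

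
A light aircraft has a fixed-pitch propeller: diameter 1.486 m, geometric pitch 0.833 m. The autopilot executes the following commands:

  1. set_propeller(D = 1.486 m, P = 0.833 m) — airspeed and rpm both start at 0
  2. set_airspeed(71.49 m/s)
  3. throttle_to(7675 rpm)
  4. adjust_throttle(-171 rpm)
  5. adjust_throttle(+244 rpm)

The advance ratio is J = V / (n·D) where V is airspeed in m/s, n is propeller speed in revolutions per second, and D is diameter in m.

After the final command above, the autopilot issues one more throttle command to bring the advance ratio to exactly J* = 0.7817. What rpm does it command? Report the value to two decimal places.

set_propeller: D = 1.486 m, P = 0.833 m (p = P/D = 0.560565); state ← (V=0, rpm=0)
set_airspeed(71.49): V ← 71.49 m/s
throttle_to(7675): rpm ← 7675
adjust_throttle(-171): rpm ← 7675 -171 = 7504
adjust_throttle(+244): rpm ← 7504 +244 = 7748
final state: V = 71.49 m/s, rpm = 7748 → n = rpm/60 = 129.133333 rev/s
target J* = 0.7817; solve J* = V/(n·D) for n: n = V/(J*·D) = 71.49/(0.7817 × 1.486) = 61.544093 rev/s
rpm = 60·n = 3692.645580

rpm = 3692.65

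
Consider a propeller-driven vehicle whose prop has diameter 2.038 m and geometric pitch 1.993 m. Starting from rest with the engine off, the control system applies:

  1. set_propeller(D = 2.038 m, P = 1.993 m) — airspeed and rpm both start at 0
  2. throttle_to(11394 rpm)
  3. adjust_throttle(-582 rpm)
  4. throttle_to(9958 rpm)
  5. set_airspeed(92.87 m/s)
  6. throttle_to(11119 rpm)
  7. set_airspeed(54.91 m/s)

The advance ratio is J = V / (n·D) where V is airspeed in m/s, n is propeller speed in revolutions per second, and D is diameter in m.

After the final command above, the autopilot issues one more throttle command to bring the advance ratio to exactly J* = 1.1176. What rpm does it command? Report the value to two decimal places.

set_propeller: D = 2.038 m, P = 1.993 m (p = P/D = 0.977920); state ← (V=0, rpm=0)
throttle_to(11394): rpm ← 11394
adjust_throttle(-582): rpm ← 11394 -582 = 10812
throttle_to(9958): rpm ← 9958
set_airspeed(92.87): V ← 92.87 m/s
throttle_to(11119): rpm ← 11119
set_airspeed(54.91): V ← 54.91 m/s
final state: V = 54.91 m/s, rpm = 11119 → n = rpm/60 = 185.316667 rev/s
target J* = 1.1176; solve J* = V/(n·D) for n: n = V/(J*·D) = 54.91/(1.1176 × 2.038) = 24.107983 rev/s
rpm = 60·n = 1446.478961

rpm = 1446.48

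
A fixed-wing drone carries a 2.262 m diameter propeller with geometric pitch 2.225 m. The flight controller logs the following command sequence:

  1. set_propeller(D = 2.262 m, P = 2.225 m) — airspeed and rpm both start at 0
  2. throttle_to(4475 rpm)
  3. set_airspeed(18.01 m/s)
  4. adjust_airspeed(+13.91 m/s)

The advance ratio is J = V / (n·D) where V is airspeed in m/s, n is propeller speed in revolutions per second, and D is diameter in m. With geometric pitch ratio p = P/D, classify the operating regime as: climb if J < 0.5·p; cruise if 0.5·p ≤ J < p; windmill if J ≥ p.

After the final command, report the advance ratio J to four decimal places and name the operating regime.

J = 0.1892, regime = climb

set_propeller: D = 2.262 m, P = 2.225 m (p = P/D = 0.983643); state ← (V=0, rpm=0)
throttle_to(4475): rpm ← 4475
set_airspeed(18.01): V ← 18.01 m/s
adjust_airspeed(+13.91): V ← 18.01 +13.91 = 31.92 m/s
final state: V = 31.92 m/s, rpm = 4475 → n = rpm/60 = 74.583333 rev/s
J = V / (n·D) = 31.92 / (74.583333 × 2.262) = 0.189203
regime bands: climb J<0.4918 | cruise [0.4918, 0.9836) | windmill J≥0.9836
J = 0.1892 → climb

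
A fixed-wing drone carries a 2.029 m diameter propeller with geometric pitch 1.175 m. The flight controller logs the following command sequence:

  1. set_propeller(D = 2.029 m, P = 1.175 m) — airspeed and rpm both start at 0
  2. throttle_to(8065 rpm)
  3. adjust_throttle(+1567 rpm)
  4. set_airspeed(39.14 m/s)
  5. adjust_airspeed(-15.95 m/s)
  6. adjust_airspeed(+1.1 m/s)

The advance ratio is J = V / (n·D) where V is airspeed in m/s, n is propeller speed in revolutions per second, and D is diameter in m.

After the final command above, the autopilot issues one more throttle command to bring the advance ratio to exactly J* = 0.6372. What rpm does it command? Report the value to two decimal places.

set_propeller: D = 2.029 m, P = 1.175 m (p = P/D = 0.579103); state ← (V=0, rpm=0)
throttle_to(8065): rpm ← 8065
adjust_throttle(+1567): rpm ← 8065 +1567 = 9632
set_airspeed(39.14): V ← 39.14 m/s
adjust_airspeed(-15.95): V ← 39.14 -15.95 = 23.19 m/s
adjust_airspeed(+1.1): V ← 23.19 +1.1 = 24.29 m/s
final state: V = 24.29 m/s, rpm = 9632 → n = rpm/60 = 160.533333 rev/s
target J* = 0.6372; solve J* = V/(n·D) for n: n = V/(J*·D) = 24.29/(0.6372 × 2.029) = 18.787531 rev/s
rpm = 60·n = 1127.251835

rpm = 1127.25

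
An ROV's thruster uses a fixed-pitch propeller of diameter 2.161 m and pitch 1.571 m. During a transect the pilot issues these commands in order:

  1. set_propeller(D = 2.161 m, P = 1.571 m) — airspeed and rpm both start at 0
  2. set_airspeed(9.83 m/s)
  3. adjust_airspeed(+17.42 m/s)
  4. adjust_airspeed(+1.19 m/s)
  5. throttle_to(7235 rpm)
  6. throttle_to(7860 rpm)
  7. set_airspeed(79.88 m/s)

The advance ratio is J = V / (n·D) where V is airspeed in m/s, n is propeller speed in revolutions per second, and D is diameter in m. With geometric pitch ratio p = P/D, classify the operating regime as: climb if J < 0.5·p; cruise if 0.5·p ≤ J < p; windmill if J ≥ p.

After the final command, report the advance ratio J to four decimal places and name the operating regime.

set_propeller: D = 2.161 m, P = 1.571 m (p = P/D = 0.726978); state ← (V=0, rpm=0)
set_airspeed(9.83): V ← 9.83 m/s
adjust_airspeed(+17.42): V ← 9.83 +17.42 = 27.25 m/s
adjust_airspeed(+1.19): V ← 27.25 +1.19 = 28.44 m/s
throttle_to(7235): rpm ← 7235
throttle_to(7860): rpm ← 7860
set_airspeed(79.88): V ← 79.88 m/s
final state: V = 79.88 m/s, rpm = 7860 → n = rpm/60 = 131.000000 rev/s
J = V / (n·D) = 79.88 / (131.000000 × 2.161) = 0.282171
regime bands: climb J<0.3635 | cruise [0.3635, 0.7270) | windmill J≥0.7270
J = 0.2822 → climb

J = 0.2822, regime = climb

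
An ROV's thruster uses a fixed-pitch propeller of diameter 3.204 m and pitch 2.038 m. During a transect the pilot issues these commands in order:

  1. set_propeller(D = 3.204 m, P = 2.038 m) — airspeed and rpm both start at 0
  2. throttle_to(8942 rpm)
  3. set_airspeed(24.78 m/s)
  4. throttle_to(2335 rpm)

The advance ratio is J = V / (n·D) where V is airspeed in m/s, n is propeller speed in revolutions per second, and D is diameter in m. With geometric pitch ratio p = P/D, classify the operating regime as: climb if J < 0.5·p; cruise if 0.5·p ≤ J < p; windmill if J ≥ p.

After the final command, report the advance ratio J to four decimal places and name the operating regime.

J = 0.1987, regime = climb

set_propeller: D = 3.204 m, P = 2.038 m (p = P/D = 0.636080); state ← (V=0, rpm=0)
throttle_to(8942): rpm ← 8942
set_airspeed(24.78): V ← 24.78 m/s
throttle_to(2335): rpm ← 2335
final state: V = 24.78 m/s, rpm = 2335 → n = rpm/60 = 38.916667 rev/s
J = V / (n·D) = 24.78 / (38.916667 × 3.204) = 0.198734
regime bands: climb J<0.3180 | cruise [0.3180, 0.6361) | windmill J≥0.6361
J = 0.1987 → climb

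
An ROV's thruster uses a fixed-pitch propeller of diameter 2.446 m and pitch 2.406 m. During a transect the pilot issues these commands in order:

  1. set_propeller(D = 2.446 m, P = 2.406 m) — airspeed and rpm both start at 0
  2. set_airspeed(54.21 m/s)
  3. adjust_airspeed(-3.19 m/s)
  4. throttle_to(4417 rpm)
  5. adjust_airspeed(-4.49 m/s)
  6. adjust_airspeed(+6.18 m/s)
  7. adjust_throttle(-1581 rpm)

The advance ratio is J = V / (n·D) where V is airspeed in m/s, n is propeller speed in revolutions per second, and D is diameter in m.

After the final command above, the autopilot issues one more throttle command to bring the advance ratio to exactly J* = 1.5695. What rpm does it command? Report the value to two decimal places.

rpm = 823.81

set_propeller: D = 2.446 m, P = 2.406 m (p = P/D = 0.983647); state ← (V=0, rpm=0)
set_airspeed(54.21): V ← 54.21 m/s
adjust_airspeed(-3.19): V ← 54.21 -3.19 = 51.02 m/s
throttle_to(4417): rpm ← 4417
adjust_airspeed(-4.49): V ← 51.02 -4.49 = 46.53 m/s
adjust_airspeed(+6.18): V ← 46.53 +6.18 = 52.71 m/s
adjust_throttle(-1581): rpm ← 4417 -1581 = 2836
final state: V = 52.71 m/s, rpm = 2836 → n = rpm/60 = 47.266667 rev/s
target J* = 1.5695; solve J* = V/(n·D) for n: n = V/(J*·D) = 52.71/(1.5695 × 2.446) = 13.730149 rev/s
rpm = 60·n = 823.808927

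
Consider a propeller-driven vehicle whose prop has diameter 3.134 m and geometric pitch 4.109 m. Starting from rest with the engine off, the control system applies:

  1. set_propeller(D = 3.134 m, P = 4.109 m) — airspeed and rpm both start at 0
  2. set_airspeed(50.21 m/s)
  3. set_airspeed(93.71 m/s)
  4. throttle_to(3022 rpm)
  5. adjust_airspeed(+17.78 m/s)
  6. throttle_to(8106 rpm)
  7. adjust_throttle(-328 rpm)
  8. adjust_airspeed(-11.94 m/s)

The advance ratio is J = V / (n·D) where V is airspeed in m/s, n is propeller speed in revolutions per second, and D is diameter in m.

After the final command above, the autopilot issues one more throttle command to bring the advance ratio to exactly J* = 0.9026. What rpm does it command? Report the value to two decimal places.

set_propeller: D = 3.134 m, P = 4.109 m (p = P/D = 1.311104); state ← (V=0, rpm=0)
set_airspeed(50.21): V ← 50.21 m/s
set_airspeed(93.71): V ← 93.71 m/s
throttle_to(3022): rpm ← 3022
adjust_airspeed(+17.78): V ← 93.71 +17.78 = 111.49 m/s
throttle_to(8106): rpm ← 8106
adjust_throttle(-328): rpm ← 8106 -328 = 7778
adjust_airspeed(-11.94): V ← 111.49 -11.94 = 99.55 m/s
final state: V = 99.55 m/s, rpm = 7778 → n = rpm/60 = 129.633333 rev/s
target J* = 0.9026; solve J* = V/(n·D) for n: n = V/(J*·D) = 99.55/(0.9026 × 3.134) = 35.192243 rev/s
rpm = 60·n = 2111.534557

rpm = 2111.53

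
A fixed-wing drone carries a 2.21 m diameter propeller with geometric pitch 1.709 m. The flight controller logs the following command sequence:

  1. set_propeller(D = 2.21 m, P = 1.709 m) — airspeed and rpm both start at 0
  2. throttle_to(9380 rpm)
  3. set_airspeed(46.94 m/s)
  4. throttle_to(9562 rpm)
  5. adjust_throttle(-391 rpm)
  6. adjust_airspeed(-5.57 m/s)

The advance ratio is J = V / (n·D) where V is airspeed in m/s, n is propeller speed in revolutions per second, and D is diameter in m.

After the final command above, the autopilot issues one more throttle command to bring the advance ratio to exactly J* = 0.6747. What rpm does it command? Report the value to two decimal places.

set_propeller: D = 2.21 m, P = 1.709 m (p = P/D = 0.773303); state ← (V=0, rpm=0)
throttle_to(9380): rpm ← 9380
set_airspeed(46.94): V ← 46.94 m/s
throttle_to(9562): rpm ← 9562
adjust_throttle(-391): rpm ← 9562 -391 = 9171
adjust_airspeed(-5.57): V ← 46.94 -5.57 = 41.37 m/s
final state: V = 41.37 m/s, rpm = 9171 → n = rpm/60 = 152.850000 rev/s
target J* = 0.6747; solve J* = V/(n·D) for n: n = V/(J*·D) = 41.37/(0.6747 × 2.21) = 27.744860 rev/s
rpm = 60·n = 1664.691597

rpm = 1664.69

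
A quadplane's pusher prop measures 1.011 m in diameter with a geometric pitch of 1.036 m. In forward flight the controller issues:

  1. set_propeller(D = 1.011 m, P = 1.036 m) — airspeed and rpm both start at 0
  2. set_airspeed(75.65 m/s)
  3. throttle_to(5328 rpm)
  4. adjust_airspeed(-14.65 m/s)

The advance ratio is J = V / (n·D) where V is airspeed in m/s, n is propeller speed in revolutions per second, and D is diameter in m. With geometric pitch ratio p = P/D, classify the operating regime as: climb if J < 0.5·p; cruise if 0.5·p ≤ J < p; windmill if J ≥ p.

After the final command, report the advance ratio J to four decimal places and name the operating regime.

J = 0.6795, regime = cruise

set_propeller: D = 1.011 m, P = 1.036 m (p = P/D = 1.024728); state ← (V=0, rpm=0)
set_airspeed(75.65): V ← 75.65 m/s
throttle_to(5328): rpm ← 5328
adjust_airspeed(-14.65): V ← 75.65 -14.65 = 61 m/s
final state: V = 61 m/s, rpm = 5328 → n = rpm/60 = 88.800000 rev/s
J = V / (n·D) = 61 / (88.800000 × 1.011) = 0.679463
regime bands: climb J<0.5124 | cruise [0.5124, 1.0247) | windmill J≥1.0247
J = 0.6795 → cruise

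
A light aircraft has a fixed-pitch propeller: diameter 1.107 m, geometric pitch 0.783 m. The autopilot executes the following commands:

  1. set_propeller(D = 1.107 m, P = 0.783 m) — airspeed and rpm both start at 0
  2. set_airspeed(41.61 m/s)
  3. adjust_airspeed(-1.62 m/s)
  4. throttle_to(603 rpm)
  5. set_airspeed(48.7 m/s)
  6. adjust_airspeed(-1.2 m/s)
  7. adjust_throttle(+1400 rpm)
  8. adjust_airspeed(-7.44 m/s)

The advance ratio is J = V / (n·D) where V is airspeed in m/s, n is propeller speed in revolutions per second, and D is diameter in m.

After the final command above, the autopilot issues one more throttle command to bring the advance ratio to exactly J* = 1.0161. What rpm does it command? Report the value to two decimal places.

rpm = 2136.87

set_propeller: D = 1.107 m, P = 0.783 m (p = P/D = 0.707317); state ← (V=0, rpm=0)
set_airspeed(41.61): V ← 41.61 m/s
adjust_airspeed(-1.62): V ← 41.61 -1.62 = 39.99 m/s
throttle_to(603): rpm ← 603
set_airspeed(48.7): V ← 48.7 m/s
adjust_airspeed(-1.2): V ← 48.7 -1.2 = 47.5 m/s
adjust_throttle(+1400): rpm ← 603 +1400 = 2003
adjust_airspeed(-7.44): V ← 47.5 -7.44 = 40.06 m/s
final state: V = 40.06 m/s, rpm = 2003 → n = rpm/60 = 33.383333 rev/s
target J* = 1.0161; solve J* = V/(n·D) for n: n = V/(J*·D) = 40.06/(1.0161 × 1.107) = 35.614502 rev/s
rpm = 60·n = 2136.870104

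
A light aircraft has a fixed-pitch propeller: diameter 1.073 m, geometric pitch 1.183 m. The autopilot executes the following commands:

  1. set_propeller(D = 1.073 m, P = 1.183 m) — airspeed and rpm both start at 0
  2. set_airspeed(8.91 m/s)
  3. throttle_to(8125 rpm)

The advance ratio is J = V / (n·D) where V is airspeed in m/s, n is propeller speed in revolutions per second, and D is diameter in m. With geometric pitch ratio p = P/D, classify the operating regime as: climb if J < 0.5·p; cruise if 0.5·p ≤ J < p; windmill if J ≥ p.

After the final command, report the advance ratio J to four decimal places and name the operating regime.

J = 0.0613, regime = climb

set_propeller: D = 1.073 m, P = 1.183 m (p = P/D = 1.102516); state ← (V=0, rpm=0)
set_airspeed(8.91): V ← 8.91 m/s
throttle_to(8125): rpm ← 8125
final state: V = 8.91 m/s, rpm = 8125 → n = rpm/60 = 135.416667 rev/s
J = V / (n·D) = 8.91 / (135.416667 × 1.073) = 0.061321
regime bands: climb J<0.5513 | cruise [0.5513, 1.1025) | windmill J≥1.1025
J = 0.0613 → climb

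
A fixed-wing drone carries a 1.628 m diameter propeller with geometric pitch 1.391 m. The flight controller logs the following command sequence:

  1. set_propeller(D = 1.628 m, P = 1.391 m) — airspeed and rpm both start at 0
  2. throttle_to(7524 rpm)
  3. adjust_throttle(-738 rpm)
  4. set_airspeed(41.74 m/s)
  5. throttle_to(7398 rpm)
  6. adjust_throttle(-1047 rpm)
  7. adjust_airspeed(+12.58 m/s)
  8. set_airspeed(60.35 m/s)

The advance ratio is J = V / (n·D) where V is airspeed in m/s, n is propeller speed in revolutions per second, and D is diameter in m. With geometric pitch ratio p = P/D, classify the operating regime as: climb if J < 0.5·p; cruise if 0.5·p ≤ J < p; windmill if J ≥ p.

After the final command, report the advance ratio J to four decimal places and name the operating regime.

J = 0.3502, regime = climb

set_propeller: D = 1.628 m, P = 1.391 m (p = P/D = 0.854423); state ← (V=0, rpm=0)
throttle_to(7524): rpm ← 7524
adjust_throttle(-738): rpm ← 7524 -738 = 6786
set_airspeed(41.74): V ← 41.74 m/s
throttle_to(7398): rpm ← 7398
adjust_throttle(-1047): rpm ← 7398 -1047 = 6351
adjust_airspeed(+12.58): V ← 41.74 +12.58 = 54.32 m/s
set_airspeed(60.35): V ← 60.35 m/s
final state: V = 60.35 m/s, rpm = 6351 → n = rpm/60 = 105.850000 rev/s
J = V / (n·D) = 60.35 / (105.850000 × 1.628) = 0.350213
regime bands: climb J<0.4272 | cruise [0.4272, 0.8544) | windmill J≥0.8544
J = 0.3502 → climb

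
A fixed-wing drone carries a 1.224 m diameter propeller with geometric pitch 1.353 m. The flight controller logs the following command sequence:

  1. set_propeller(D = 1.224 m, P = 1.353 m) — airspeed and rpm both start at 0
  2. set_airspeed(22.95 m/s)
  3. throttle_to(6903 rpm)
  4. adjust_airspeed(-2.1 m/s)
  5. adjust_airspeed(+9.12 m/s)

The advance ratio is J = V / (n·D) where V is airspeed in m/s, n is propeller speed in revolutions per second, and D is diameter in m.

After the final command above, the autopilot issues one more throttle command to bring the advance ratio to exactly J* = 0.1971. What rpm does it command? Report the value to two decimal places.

rpm = 7453.67

set_propeller: D = 1.224 m, P = 1.353 m (p = P/D = 1.105392); state ← (V=0, rpm=0)
set_airspeed(22.95): V ← 22.95 m/s
throttle_to(6903): rpm ← 6903
adjust_airspeed(-2.1): V ← 22.95 -2.1 = 20.85 m/s
adjust_airspeed(+9.12): V ← 20.85 +9.12 = 29.97 m/s
final state: V = 29.97 m/s, rpm = 6903 → n = rpm/60 = 115.050000 rev/s
target J* = 0.1971; solve J* = V/(n·D) for n: n = V/(J*·D) = 29.97/(0.1971 × 1.224) = 124.227773 rev/s
rpm = 60·n = 7453.666398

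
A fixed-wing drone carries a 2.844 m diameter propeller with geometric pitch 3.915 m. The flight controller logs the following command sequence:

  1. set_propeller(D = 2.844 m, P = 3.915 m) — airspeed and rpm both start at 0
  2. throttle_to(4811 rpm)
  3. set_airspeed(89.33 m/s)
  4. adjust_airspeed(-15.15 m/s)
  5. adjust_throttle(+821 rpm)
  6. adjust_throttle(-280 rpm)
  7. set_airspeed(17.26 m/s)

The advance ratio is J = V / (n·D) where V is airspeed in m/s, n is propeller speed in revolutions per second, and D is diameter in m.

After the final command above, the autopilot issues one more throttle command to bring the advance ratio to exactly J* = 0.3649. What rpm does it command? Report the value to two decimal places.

set_propeller: D = 2.844 m, P = 3.915 m (p = P/D = 1.376582); state ← (V=0, rpm=0)
throttle_to(4811): rpm ← 4811
set_airspeed(89.33): V ← 89.33 m/s
adjust_airspeed(-15.15): V ← 89.33 -15.15 = 74.18 m/s
adjust_throttle(+821): rpm ← 4811 +821 = 5632
adjust_throttle(-280): rpm ← 5632 -280 = 5352
set_airspeed(17.26): V ← 17.26 m/s
final state: V = 17.26 m/s, rpm = 5352 → n = rpm/60 = 89.200000 rev/s
target J* = 0.3649; solve J* = V/(n·D) for n: n = V/(J*·D) = 17.26/(0.3649 × 2.844) = 16.631727 rev/s
rpm = 60·n = 997.903593

rpm = 997.90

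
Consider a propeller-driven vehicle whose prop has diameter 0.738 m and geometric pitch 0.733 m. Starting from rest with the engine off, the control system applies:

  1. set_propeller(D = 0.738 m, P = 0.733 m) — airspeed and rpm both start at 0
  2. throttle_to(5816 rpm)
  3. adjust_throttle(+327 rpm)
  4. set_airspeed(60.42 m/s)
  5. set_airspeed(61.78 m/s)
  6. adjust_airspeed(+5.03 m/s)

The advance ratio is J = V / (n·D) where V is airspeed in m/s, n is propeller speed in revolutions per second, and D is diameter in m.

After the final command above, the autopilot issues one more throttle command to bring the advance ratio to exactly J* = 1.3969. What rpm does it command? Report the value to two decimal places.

rpm = 3888.40

set_propeller: D = 0.738 m, P = 0.733 m (p = P/D = 0.993225); state ← (V=0, rpm=0)
throttle_to(5816): rpm ← 5816
adjust_throttle(+327): rpm ← 5816 +327 = 6143
set_airspeed(60.42): V ← 60.42 m/s
set_airspeed(61.78): V ← 61.78 m/s
adjust_airspeed(+5.03): V ← 61.78 +5.03 = 66.81 m/s
final state: V = 66.81 m/s, rpm = 6143 → n = rpm/60 = 102.383333 rev/s
target J* = 1.3969; solve J* = V/(n·D) for n: n = V/(J*·D) = 66.81/(1.3969 × 0.738) = 64.806683 rev/s
rpm = 60·n = 3888.400971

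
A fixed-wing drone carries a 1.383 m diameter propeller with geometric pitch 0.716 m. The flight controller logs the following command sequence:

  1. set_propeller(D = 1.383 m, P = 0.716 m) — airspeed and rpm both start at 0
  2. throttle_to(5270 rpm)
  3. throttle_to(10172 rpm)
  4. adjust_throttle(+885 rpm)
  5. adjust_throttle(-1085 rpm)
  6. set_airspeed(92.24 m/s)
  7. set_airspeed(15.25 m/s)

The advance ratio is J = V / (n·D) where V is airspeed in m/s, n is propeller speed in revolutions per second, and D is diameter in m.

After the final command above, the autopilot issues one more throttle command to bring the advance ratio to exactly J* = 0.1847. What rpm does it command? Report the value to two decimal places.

rpm = 3582.05

set_propeller: D = 1.383 m, P = 0.716 m (p = P/D = 0.517715); state ← (V=0, rpm=0)
throttle_to(5270): rpm ← 5270
throttle_to(10172): rpm ← 10172
adjust_throttle(+885): rpm ← 10172 +885 = 11057
adjust_throttle(-1085): rpm ← 11057 -1085 = 9972
set_airspeed(92.24): V ← 92.24 m/s
set_airspeed(15.25): V ← 15.25 m/s
final state: V = 15.25 m/s, rpm = 9972 → n = rpm/60 = 166.200000 rev/s
target J* = 0.1847; solve J* = V/(n·D) for n: n = V/(J*·D) = 15.25/(0.1847 × 1.383) = 59.700885 rev/s
rpm = 60·n = 3582.053092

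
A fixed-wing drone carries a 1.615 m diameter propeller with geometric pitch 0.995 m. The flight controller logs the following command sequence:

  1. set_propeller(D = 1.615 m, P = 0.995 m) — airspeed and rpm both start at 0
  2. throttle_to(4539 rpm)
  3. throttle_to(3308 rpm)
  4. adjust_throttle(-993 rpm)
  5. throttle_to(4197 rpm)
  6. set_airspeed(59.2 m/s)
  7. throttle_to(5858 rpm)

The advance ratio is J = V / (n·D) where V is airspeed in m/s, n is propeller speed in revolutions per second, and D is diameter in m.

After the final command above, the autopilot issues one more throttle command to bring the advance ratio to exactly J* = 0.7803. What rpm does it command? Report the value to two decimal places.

rpm = 2818.63

set_propeller: D = 1.615 m, P = 0.995 m (p = P/D = 0.616099); state ← (V=0, rpm=0)
throttle_to(4539): rpm ← 4539
throttle_to(3308): rpm ← 3308
adjust_throttle(-993): rpm ← 3308 -993 = 2315
throttle_to(4197): rpm ← 4197
set_airspeed(59.2): V ← 59.2 m/s
throttle_to(5858): rpm ← 5858
final state: V = 59.2 m/s, rpm = 5858 → n = rpm/60 = 97.633333 rev/s
target J* = 0.7803; solve J* = V/(n·D) for n: n = V/(J*·D) = 59.2/(0.7803 × 1.615) = 46.977248 rev/s
rpm = 60·n = 2818.634890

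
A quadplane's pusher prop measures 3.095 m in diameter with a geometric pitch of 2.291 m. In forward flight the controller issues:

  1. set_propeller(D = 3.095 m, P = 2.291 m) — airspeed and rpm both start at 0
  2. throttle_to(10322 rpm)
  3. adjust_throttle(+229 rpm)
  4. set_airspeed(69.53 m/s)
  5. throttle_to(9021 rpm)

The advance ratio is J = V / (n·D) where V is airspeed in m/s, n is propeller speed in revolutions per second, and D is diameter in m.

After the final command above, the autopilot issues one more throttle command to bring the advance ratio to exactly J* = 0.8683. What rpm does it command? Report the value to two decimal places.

set_propeller: D = 3.095 m, P = 2.291 m (p = P/D = 0.740226); state ← (V=0, rpm=0)
throttle_to(10322): rpm ← 10322
adjust_throttle(+229): rpm ← 10322 +229 = 10551
set_airspeed(69.53): V ← 69.53 m/s
throttle_to(9021): rpm ← 9021
final state: V = 69.53 m/s, rpm = 9021 → n = rpm/60 = 150.350000 rev/s
target J* = 0.8683; solve J* = V/(n·D) for n: n = V/(J*·D) = 69.53/(0.8683 × 3.095) = 25.872701 rev/s
rpm = 60·n = 1552.362079

rpm = 1552.36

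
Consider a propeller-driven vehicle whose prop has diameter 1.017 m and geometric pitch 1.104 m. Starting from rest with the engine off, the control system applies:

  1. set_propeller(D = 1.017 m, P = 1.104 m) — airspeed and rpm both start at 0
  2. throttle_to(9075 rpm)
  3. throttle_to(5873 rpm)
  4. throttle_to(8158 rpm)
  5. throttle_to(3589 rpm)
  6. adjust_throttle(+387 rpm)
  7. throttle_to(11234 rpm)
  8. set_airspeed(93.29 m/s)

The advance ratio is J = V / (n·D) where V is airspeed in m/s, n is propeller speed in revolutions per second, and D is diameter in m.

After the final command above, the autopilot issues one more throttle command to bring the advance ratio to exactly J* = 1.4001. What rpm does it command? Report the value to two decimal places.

rpm = 3931.03

set_propeller: D = 1.017 m, P = 1.104 m (p = P/D = 1.085546); state ← (V=0, rpm=0)
throttle_to(9075): rpm ← 9075
throttle_to(5873): rpm ← 5873
throttle_to(8158): rpm ← 8158
throttle_to(3589): rpm ← 3589
adjust_throttle(+387): rpm ← 3589 +387 = 3976
throttle_to(11234): rpm ← 11234
set_airspeed(93.29): V ← 93.29 m/s
final state: V = 93.29 m/s, rpm = 11234 → n = rpm/60 = 187.233333 rev/s
target J* = 1.4001; solve J* = V/(n·D) for n: n = V/(J*·D) = 93.29/(1.4001 × 1.017) = 65.517163 rev/s
rpm = 60·n = 3931.029789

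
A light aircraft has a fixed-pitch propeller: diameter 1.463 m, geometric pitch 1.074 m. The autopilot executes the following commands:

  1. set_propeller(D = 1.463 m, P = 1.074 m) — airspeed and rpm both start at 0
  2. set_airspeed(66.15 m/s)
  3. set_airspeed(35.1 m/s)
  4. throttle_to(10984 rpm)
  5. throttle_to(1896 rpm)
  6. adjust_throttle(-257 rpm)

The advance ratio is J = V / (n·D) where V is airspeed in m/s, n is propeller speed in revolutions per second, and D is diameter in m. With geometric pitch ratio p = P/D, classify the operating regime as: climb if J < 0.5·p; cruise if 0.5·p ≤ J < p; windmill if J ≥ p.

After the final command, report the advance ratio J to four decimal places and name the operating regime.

J = 0.8783, regime = windmill

set_propeller: D = 1.463 m, P = 1.074 m (p = P/D = 0.734108); state ← (V=0, rpm=0)
set_airspeed(66.15): V ← 66.15 m/s
set_airspeed(35.1): V ← 35.1 m/s
throttle_to(10984): rpm ← 10984
throttle_to(1896): rpm ← 1896
adjust_throttle(-257): rpm ← 1896 -257 = 1639
final state: V = 35.1 m/s, rpm = 1639 → n = rpm/60 = 27.316667 rev/s
J = V / (n·D) = 35.1 / (27.316667 × 1.463) = 0.878284
regime bands: climb J<0.3671 | cruise [0.3671, 0.7341) | windmill J≥0.7341
J = 0.8783 → windmill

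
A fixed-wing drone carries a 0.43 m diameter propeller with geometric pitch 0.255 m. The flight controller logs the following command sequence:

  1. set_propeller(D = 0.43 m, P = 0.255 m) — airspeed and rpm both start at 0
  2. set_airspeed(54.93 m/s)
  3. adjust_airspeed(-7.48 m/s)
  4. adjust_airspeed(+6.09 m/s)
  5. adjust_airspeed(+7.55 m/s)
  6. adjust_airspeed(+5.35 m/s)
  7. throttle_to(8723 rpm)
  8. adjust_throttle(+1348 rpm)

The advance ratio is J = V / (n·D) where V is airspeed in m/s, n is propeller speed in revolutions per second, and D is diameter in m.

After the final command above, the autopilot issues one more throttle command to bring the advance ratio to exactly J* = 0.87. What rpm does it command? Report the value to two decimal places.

set_propeller: D = 0.43 m, P = 0.255 m (p = P/D = 0.593023); state ← (V=0, rpm=0)
set_airspeed(54.93): V ← 54.93 m/s
adjust_airspeed(-7.48): V ← 54.93 -7.48 = 47.45 m/s
adjust_airspeed(+6.09): V ← 47.45 +6.09 = 53.54 m/s
adjust_airspeed(+7.55): V ← 53.54 +7.55 = 61.09 m/s
adjust_airspeed(+5.35): V ← 61.09 +5.35 = 66.44 m/s
throttle_to(8723): rpm ← 8723
adjust_throttle(+1348): rpm ← 8723 +1348 = 10071
final state: V = 66.44 m/s, rpm = 10071 → n = rpm/60 = 167.850000 rev/s
target J* = 0.87; solve J* = V/(n·D) for n: n = V/(J*·D) = 66.44/(0.87 × 0.43) = 177.599572 rev/s
rpm = 60·n = 10655.974338

rpm = 10655.97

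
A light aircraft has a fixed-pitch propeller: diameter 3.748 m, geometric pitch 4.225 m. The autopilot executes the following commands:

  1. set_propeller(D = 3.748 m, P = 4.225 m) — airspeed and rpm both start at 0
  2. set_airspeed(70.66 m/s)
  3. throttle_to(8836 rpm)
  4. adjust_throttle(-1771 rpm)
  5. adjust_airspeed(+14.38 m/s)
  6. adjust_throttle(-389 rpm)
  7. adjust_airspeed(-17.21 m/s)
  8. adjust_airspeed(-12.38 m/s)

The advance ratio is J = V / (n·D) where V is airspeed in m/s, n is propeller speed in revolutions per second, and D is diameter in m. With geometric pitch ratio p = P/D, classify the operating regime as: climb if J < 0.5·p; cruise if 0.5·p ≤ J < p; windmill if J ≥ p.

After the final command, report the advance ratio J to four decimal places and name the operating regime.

J = 0.1330, regime = climb

set_propeller: D = 3.748 m, P = 4.225 m (p = P/D = 1.127268); state ← (V=0, rpm=0)
set_airspeed(70.66): V ← 70.66 m/s
throttle_to(8836): rpm ← 8836
adjust_throttle(-1771): rpm ← 8836 -1771 = 7065
adjust_airspeed(+14.38): V ← 70.66 +14.38 = 85.04 m/s
adjust_throttle(-389): rpm ← 7065 -389 = 6676
adjust_airspeed(-17.21): V ← 85.04 -17.21 = 67.83 m/s
adjust_airspeed(-12.38): V ← 67.83 -12.38 = 55.45 m/s
final state: V = 55.45 m/s, rpm = 6676 → n = rpm/60 = 111.266667 rev/s
J = V / (n·D) = 55.45 / (111.266667 × 3.748) = 0.132965
regime bands: climb J<0.5636 | cruise [0.5636, 1.1273) | windmill J≥1.1273
J = 0.1330 → climb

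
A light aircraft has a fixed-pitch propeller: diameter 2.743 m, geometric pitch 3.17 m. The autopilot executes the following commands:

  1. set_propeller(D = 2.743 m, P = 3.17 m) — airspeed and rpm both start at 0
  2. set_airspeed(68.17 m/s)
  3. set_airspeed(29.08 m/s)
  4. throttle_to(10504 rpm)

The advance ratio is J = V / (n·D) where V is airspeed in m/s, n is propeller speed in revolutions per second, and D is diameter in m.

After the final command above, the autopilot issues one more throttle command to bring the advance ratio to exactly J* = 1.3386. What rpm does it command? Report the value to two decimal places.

set_propeller: D = 2.743 m, P = 3.17 m (p = P/D = 1.155669); state ← (V=0, rpm=0)
set_airspeed(68.17): V ← 68.17 m/s
set_airspeed(29.08): V ← 29.08 m/s
throttle_to(10504): rpm ← 10504
final state: V = 29.08 m/s, rpm = 10504 → n = rpm/60 = 175.066667 rev/s
target J* = 1.3386; solve J* = V/(n·D) for n: n = V/(J*·D) = 29.08/(1.3386 × 2.743) = 7.919865 rev/s
rpm = 60·n = 475.191895

rpm = 475.19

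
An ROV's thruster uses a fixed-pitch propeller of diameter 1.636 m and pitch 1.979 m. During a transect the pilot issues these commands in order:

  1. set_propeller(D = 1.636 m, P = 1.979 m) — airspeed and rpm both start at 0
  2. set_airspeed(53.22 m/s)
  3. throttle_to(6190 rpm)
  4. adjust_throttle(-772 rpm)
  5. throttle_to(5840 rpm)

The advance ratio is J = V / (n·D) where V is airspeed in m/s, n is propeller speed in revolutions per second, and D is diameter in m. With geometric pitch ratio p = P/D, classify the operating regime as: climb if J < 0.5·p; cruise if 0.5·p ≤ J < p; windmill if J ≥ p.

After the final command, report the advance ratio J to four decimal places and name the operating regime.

set_propeller: D = 1.636 m, P = 1.979 m (p = P/D = 1.209658); state ← (V=0, rpm=0)
set_airspeed(53.22): V ← 53.22 m/s
throttle_to(6190): rpm ← 6190
adjust_throttle(-772): rpm ← 6190 -772 = 5418
throttle_to(5840): rpm ← 5840
final state: V = 53.22 m/s, rpm = 5840 → n = rpm/60 = 97.333333 rev/s
J = V / (n·D) = 53.22 / (97.333333 × 1.636) = 0.334218
regime bands: climb J<0.6048 | cruise [0.6048, 1.2097) | windmill J≥1.2097
J = 0.3342 → climb

J = 0.3342, regime = climb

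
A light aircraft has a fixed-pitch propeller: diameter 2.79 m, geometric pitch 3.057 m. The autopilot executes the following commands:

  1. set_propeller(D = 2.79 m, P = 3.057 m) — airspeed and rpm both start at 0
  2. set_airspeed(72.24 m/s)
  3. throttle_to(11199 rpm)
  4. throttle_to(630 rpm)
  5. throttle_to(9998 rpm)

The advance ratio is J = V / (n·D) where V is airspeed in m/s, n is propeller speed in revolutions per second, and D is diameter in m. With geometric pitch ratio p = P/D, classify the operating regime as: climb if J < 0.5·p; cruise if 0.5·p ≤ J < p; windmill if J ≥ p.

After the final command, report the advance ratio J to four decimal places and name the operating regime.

set_propeller: D = 2.79 m, P = 3.057 m (p = P/D = 1.095699); state ← (V=0, rpm=0)
set_airspeed(72.24): V ← 72.24 m/s
throttle_to(11199): rpm ← 11199
throttle_to(630): rpm ← 630
throttle_to(9998): rpm ← 9998
final state: V = 72.24 m/s, rpm = 9998 → n = rpm/60 = 166.633333 rev/s
J = V / (n·D) = 72.24 / (166.633333 × 2.79) = 0.155386
regime bands: climb J<0.5478 | cruise [0.5478, 1.0957) | windmill J≥1.0957
J = 0.1554 → climb

J = 0.1554, regime = climb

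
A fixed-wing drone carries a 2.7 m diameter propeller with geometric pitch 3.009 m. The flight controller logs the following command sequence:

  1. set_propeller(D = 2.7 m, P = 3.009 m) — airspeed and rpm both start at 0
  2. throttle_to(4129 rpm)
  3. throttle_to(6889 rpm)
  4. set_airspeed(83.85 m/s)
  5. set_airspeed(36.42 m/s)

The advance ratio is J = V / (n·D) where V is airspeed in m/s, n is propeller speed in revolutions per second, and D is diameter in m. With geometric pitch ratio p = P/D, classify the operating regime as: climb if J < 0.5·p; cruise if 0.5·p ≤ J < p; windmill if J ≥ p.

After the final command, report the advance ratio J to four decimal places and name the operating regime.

J = 0.1175, regime = climb

set_propeller: D = 2.7 m, P = 3.009 m (p = P/D = 1.114444); state ← (V=0, rpm=0)
throttle_to(4129): rpm ← 4129
throttle_to(6889): rpm ← 6889
set_airspeed(83.85): V ← 83.85 m/s
set_airspeed(36.42): V ← 36.42 m/s
final state: V = 36.42 m/s, rpm = 6889 → n = rpm/60 = 114.816667 rev/s
J = V / (n·D) = 36.42 / (114.816667 × 2.7) = 0.117482
regime bands: climb J<0.5572 | cruise [0.5572, 1.1144) | windmill J≥1.1144
J = 0.1175 → climb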